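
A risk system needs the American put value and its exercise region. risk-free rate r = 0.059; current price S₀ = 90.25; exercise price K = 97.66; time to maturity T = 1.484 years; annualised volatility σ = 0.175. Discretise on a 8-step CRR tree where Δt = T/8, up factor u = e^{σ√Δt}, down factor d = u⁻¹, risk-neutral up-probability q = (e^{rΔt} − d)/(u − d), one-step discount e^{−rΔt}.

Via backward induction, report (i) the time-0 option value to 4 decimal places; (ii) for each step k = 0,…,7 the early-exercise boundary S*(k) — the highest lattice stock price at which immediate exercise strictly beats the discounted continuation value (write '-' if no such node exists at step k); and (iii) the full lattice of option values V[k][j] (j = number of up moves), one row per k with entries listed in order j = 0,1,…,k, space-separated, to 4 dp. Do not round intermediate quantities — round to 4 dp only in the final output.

price = 9.1553
boundary = - 83.6977 77.6211 83.6977 77.6211 83.6977 77.6211 83.6977
tree:
9.1553
13.9623 5.4687
20.0389 8.8895 2.8246
25.6743 13.9623 4.9838 1.1430
30.9006 20.0389 8.5125 2.2432 0.2804
35.7474 25.6743 13.9623 4.2960 0.6357 0.0000
40.2424 30.9006 20.0389 7.9492 1.4414 0.0000 0.0000
44.4110 35.7474 25.6743 13.9623 3.2682 0.0000 0.0000 0.0000
48.2769 40.2424 30.9006 20.0389 7.4100 0.0000 0.0000 0.0000 0.0000

params: Δt=0.18550 u=1.07829 d=0.92740 q=0.55410 e^(-rΔt)=0.98912
t_8 payoffs: 48.2769 40.2424 30.9006 20.0389 7.4100 0.0000 0.0000 0.0000 0.0000
t_7: node(7,0) S=53.2490 payoff=44.4110 vs cont=43.3480 → 44.4110 [stop]  node(7,1) S=61.9126 payoff=35.7474 vs cont=34.6844 → 35.7474 [stop]  node(7,2) S=71.9857 payoff=25.6743 vs cont=24.6113 → 25.6743 [stop]  node(7,3) S=83.6977 payoff=13.9623 vs cont=12.8993 → 13.9623 [stop]  node(7,4) S=97.3152 payoff=0.3448 vs cont=3.2682 → 3.2682 [wait]  node(7,5) S=113.1483 payoff=0.0000 vs cont=0.0000 → 0.0000 [wait]  node(7,6) S=131.5574 payoff=0.0000 vs cont=0.0000 → 0.0000 [wait]  node(7,7) S=152.9617 payoff=0.0000 vs cont=0.0000 → 0.0000 [wait]  ⇒ S*(7)=83.6977
t_6: node(6,0) S=57.4176 payoff=40.2424 vs cont=39.1793 → 40.2424 [stop]  node(6,1) S=66.7594 payoff=30.9006 vs cont=29.8376 → 30.9006 [stop]  node(6,2) S=77.6211 payoff=20.0389 vs cont=18.9759 → 20.0389 [stop]  node(6,3) S=90.2500 payoff=7.4100 vs cont=7.9492 → 7.9492 [wait]  node(6,4) S=104.9336 payoff=0.0000 vs cont=1.4414 → 1.4414 [wait]  node(6,5) S=122.0062 payoff=0.0000 vs cont=0.0000 → 0.0000 [wait]  node(6,6) S=141.8564 payoff=0.0000 vs cont=0.0000 → 0.0000 [wait]  ⇒ S*(6)=77.6211
t_5: node(5,0) S=61.9126 payoff=35.7474 vs cont=34.6844 → 35.7474 [stop]  node(5,1) S=71.9857 payoff=25.6743 vs cont=24.6113 → 25.6743 [stop]  node(5,2) S=83.6977 payoff=13.9623 vs cont=13.1948 → 13.9623 [stop]  node(5,3) S=97.3152 payoff=0.3448 vs cont=4.2960 → 4.2960 [wait]  node(5,4) S=113.1483 payoff=0.0000 vs cont=0.6357 → 0.6357 [wait]  node(5,5) S=131.5574 payoff=0.0000 vs cont=0.0000 → 0.0000 [wait]  ⇒ S*(5)=83.6977
t_4: node(4,0) S=66.7594 payoff=30.9006 vs cont=29.8376 → 30.9006 [stop]  node(4,1) S=77.6211 payoff=20.0389 vs cont=18.9759 → 20.0389 [stop]  node(4,2) S=90.2500 payoff=7.4100 vs cont=8.5125 → 8.5125 [wait]  node(4,3) S=104.9336 payoff=0.0000 vs cont=2.2432 → 2.2432 [wait]  node(4,4) S=122.0062 payoff=0.0000 vs cont=0.2804 → 0.2804 [wait]  ⇒ S*(4)=77.6211
t_3: node(3,0) S=71.9857 payoff=25.6743 vs cont=24.6113 → 25.6743 [stop]  node(3,1) S=83.6977 payoff=13.9623 vs cont=13.5035 → 13.9623 [stop]  node(3,2) S=97.3152 payoff=0.3448 vs cont=4.9838 → 4.9838 [wait]  node(3,3) S=113.1483 payoff=0.0000 vs cont=1.1430 → 1.1430 [wait]  ⇒ S*(3)=83.6977
t_2: node(2,0) S=77.6211 payoff=20.0389 vs cont=18.9759 → 20.0389 [stop]  node(2,1) S=90.2500 payoff=7.4100 vs cont=8.8895 → 8.8895 [wait]  node(2,2) S=104.9336 payoff=0.0000 vs cont=2.8246 → 2.8246 [wait]  ⇒ S*(2)=77.6211
t_1: node(1,0) S=83.6977 payoff=13.9623 vs cont=13.7101 → 13.9623 [stop]  node(1,1) S=97.3152 payoff=0.3448 vs cont=5.4687 → 5.4687 [wait]  ⇒ S*(1)=83.6977
t_0: node(0,0) S=90.2500 payoff=7.4100 vs cont=9.1553 → 9.1553 [wait]  ⇒ S*(0)=-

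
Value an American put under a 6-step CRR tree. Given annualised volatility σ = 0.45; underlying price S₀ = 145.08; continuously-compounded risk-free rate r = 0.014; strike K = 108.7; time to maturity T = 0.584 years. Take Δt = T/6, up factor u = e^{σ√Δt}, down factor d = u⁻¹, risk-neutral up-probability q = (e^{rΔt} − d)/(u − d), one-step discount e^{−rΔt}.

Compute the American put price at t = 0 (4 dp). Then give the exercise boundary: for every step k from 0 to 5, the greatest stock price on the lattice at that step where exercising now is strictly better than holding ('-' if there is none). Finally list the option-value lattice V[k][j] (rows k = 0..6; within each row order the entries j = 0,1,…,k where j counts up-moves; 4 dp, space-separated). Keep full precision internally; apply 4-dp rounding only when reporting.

params: Δt=0.09733 u=1.15073 d=0.86902 q=0.46980 e^(-rΔt)=0.99864
t_6 payoffs: 46.2147 25.9589 0.0000 0.0000 0.0000 0.0000 0.0000
t_5: node(5,0) S=71.9034 payoff=36.7966 vs cont=36.6486 → 36.7966 [stop]  node(5,1) S=95.2122 payoff=13.4878 vs cont=13.7447 → 13.7447 [wait]  node(5,2) S=126.0770 payoff=0.0000 vs cont=0.0000 → 0.0000 [wait]  node(5,3) S=166.9472 payoff=0.0000 vs cont=0.0000 → 0.0000 [wait]  node(5,4) S=221.0662 payoff=0.0000 vs cont=0.0000 → 0.0000 [wait]  node(5,5) S=292.7289 payoff=0.0000 vs cont=0.0000 → 0.0000 [wait]  ⇒ S*(5)=71.9034
t_4: node(4,0) S=82.7411 payoff=25.9589 vs cont=25.9314 → 25.9589 [stop]  node(4,1) S=109.5631 payoff=0.0000 vs cont=7.2775 → 7.2775 [wait]  node(4,2) S=145.0800 payoff=0.0000 vs cont=0.0000 → 0.0000 [wait]  node(4,3) S=192.1103 payoff=0.0000 vs cont=0.0000 → 0.0000 [wait]  node(4,4) S=254.3864 payoff=0.0000 vs cont=0.0000 → 0.0000 [wait]  ⇒ S*(4)=82.7411
t_3: node(3,0) S=95.2122 payoff=13.4878 vs cont=17.1590 → 17.1590 [wait]  node(3,1) S=126.0770 payoff=0.0000 vs cont=3.8533 → 3.8533 [wait]  node(3,2) S=166.9472 payoff=0.0000 vs cont=0.0000 → 0.0000 [wait]  node(3,3) S=221.0662 payoff=0.0000 vs cont=0.0000 → 0.0000 [wait]  ⇒ S*(3)=-
t_2: node(2,0) S=109.5631 payoff=0.0000 vs cont=10.8931 → 10.8931 [wait]  node(2,1) S=145.0800 payoff=0.0000 vs cont=2.0402 → 2.0402 [wait]  node(2,2) S=192.1103 payoff=0.0000 vs cont=0.0000 → 0.0000 [wait]  ⇒ S*(2)=-
t_1: node(1,0) S=126.0770 payoff=0.0000 vs cont=6.7249 → 6.7249 [wait]  node(1,1) S=166.9472 payoff=0.0000 vs cont=1.0803 → 1.0803 [wait]  ⇒ S*(1)=-
t_0: node(0,0) S=145.0800 payoff=0.0000 vs cont=4.0675 → 4.0675 [wait]  ⇒ S*(0)=-

price = 4.0675
boundary = - - - - 82.7411 71.9034
tree:
4.0675
6.7249 1.0803
10.8931 2.0402 0.0000
17.1590 3.8533 0.0000 0.0000
25.9589 7.2775 0.0000 0.0000 0.0000
36.7966 13.7447 0.0000 0.0000 0.0000 0.0000
46.2147 25.9589 0.0000 0.0000 0.0000 0.0000 0.0000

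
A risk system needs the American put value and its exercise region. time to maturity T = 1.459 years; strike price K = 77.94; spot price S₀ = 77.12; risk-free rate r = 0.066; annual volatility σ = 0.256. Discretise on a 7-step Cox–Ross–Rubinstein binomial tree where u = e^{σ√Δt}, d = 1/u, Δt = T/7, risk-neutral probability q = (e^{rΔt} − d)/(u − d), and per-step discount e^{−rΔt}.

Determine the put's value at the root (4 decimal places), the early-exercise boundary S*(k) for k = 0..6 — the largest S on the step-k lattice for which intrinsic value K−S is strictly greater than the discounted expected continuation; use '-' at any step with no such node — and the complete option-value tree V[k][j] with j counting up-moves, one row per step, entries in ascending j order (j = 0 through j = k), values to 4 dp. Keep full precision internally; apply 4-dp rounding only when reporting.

price = 7.3201
boundary = - - 61.0452 54.3117 61.0452 54.3117 61.0452
tree:
7.3201
11.3152 3.9677
16.8948 6.6618 1.6818
23.6283 10.8269 3.1414 0.4310
29.6190 16.8948 5.7276 0.9295 0.0000
34.9490 23.6283 10.0934 2.0049 0.0000 0.0000
39.6910 29.6190 16.8948 4.3242 0.0000 0.0000 0.0000
43.9100 34.9490 23.6283 9.3266 0.0000 0.0000 0.0000 0.0000

Δt=0.20843  u=1.12398  d=0.88970  q=0.52994  discount=0.98634
step 7 (expiry): payoffs max(K−S,0) = 43.9100 34.9490 23.6283 9.3266 0.0000 0.0000 0.0000 0.0000
step 6: (k=6,j=0): S=38.2490, (K−S)⁺=39.6910, hold=38.6262 ⇒ V=39.6910 exercise | (k=6,j=1): S=48.3210, (K−S)⁺=29.6190, hold=28.5542 ⇒ V=29.6190 exercise | (k=6,j=2): S=61.0452, (K−S)⁺=16.8948, hold=15.8300 ⇒ V=16.8948 exercise | (k=6,j=3): S=77.1200, (K−S)⁺=0.8200, hold=4.3242 ⇒ V=4.3242 continue | (k=6,j=4): S=97.4277, (K−S)⁺=0.0000, hold=0.0000 ⇒ V=0.0000 continue | (k=6,j=5): S=123.0831, (K−S)⁺=0.0000, hold=0.0000 ⇒ V=0.0000 continue | (k=6,j=6): S=155.4941, (K−S)⁺=0.0000, hold=0.0000 ⇒ V=0.0000 continue  boundary S*=61.0452
step 5: (k=5,j=0): S=42.9910, (K−S)⁺=34.9490, hold=33.8841 ⇒ V=34.9490 exercise | (k=5,j=1): S=54.3117, (K−S)⁺=23.6283, hold=22.5635 ⇒ V=23.6283 exercise | (k=5,j=2): S=68.6134, (K−S)⁺=9.3266, hold=10.0934 ⇒ V=10.0934 continue | (k=5,j=3): S=86.6812, (K−S)⁺=0.0000, hold=2.0049 ⇒ V=2.0049 continue | (k=5,j=4): S=109.5066, (K−S)⁺=0.0000, hold=0.0000 ⇒ V=0.0000 continue | (k=5,j=5): S=138.3426, (K−S)⁺=0.0000, hold=0.0000 ⇒ V=0.0000 continue  boundary S*=54.3117
step 4: (k=4,j=0): S=48.3210, (K−S)⁺=29.6190, hold=28.5542 ⇒ V=29.6190 exercise | (k=4,j=1): S=61.0452, (K−S)⁺=16.8948, hold=16.2308 ⇒ V=16.8948 exercise | (k=4,j=2): S=77.1200, (K−S)⁺=0.8200, hold=5.7276 ⇒ V=5.7276 continue | (k=4,j=3): S=97.4277, (K−S)⁺=0.0000, hold=0.9295 ⇒ V=0.9295 continue | (k=4,j=4): S=123.0831, (K−S)⁺=0.0000, hold=0.0000 ⇒ V=0.0000 continue  boundary S*=61.0452
step 3: (k=3,j=0): S=54.3117, (K−S)⁺=23.6283, hold=22.5635 ⇒ V=23.6283 exercise | (k=3,j=1): S=68.6134, (K−S)⁺=9.3266, hold=10.8269 ⇒ V=10.8269 continue | (k=3,j=2): S=86.6812, (K−S)⁺=0.0000, hold=3.1414 ⇒ V=3.1414 continue | (k=3,j=3): S=109.5066, (K−S)⁺=0.0000, hold=0.4310 ⇒ V=0.4310 continue  boundary S*=54.3117
step 2: (k=2,j=0): S=61.0452, (K−S)⁺=16.8948, hold=16.6142 ⇒ V=16.8948 exercise | (k=2,j=1): S=77.1200, (K−S)⁺=0.8200, hold=6.6618 ⇒ V=6.6618 continue | (k=2,j=2): S=97.4277, (K−S)⁺=0.0000, hold=1.6818 ⇒ V=1.6818 continue  boundary S*=61.0452
step 1: (k=1,j=0): S=68.6134, (K−S)⁺=9.3266, hold=11.3152 ⇒ V=11.3152 continue | (k=1,j=1): S=86.6812, (K−S)⁺=0.0000, hold=3.9677 ⇒ V=3.9677 continue  boundary S*=-
step 0: (k=0,j=0): S=77.1200, (K−S)⁺=0.8200, hold=7.3201 ⇒ V=7.3201 continue  boundary S*=-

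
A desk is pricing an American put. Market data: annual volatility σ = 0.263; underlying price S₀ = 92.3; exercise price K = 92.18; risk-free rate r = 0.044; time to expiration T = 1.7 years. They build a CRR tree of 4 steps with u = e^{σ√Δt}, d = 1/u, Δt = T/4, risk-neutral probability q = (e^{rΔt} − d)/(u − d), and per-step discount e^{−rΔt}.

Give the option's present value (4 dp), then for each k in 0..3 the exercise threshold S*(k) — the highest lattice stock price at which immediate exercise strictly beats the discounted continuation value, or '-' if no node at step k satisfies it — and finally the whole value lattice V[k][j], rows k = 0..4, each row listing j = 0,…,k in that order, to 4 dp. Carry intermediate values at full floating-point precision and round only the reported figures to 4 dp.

price = 9.4439
boundary = - - 65.5055 77.7570
tree:
9.4439
16.2469 3.3084
26.6745 6.9077 0.0000
36.9957 14.4230 0.0000 0.0000
45.6906 26.6745 0.0000 0.0000 0.0000

Δt=0.42500  u=1.18703  d=0.84244  q=0.51202  discount=0.98147
step 4 (expiry): payoffs max(K−S,0) = 45.6906 26.6745 0.0000 0.0000 0.0000
step 3: (k=3,j=0): S=55.1843, (K−S)⁺=36.9957, hold=35.2879 ⇒ V=36.9957 exercise | (k=3,j=1): S=77.7570, (K−S)⁺=14.4230, hold=12.7755 ⇒ V=14.4230 exercise | (k=3,j=2): S=109.5629, (K−S)⁺=0.0000, hold=0.0000 ⇒ V=0.0000 continue | (k=3,j=3): S=154.3788, (K−S)⁺=0.0000, hold=0.0000 ⇒ V=0.0000 continue  boundary S*=77.7570
step 2: (k=2,j=0): S=65.5055, (K−S)⁺=26.6745, hold=24.9668 ⇒ V=26.6745 exercise | (k=2,j=1): S=92.3000, (K−S)⁺=0.0000, hold=6.9077 ⇒ V=6.9077 continue | (k=2,j=2): S=130.0546, (K−S)⁺=0.0000, hold=0.0000 ⇒ V=0.0000 continue  boundary S*=65.5055
step 1: (k=1,j=0): S=77.7570, (K−S)⁺=14.4230, hold=16.2469 ⇒ V=16.2469 continue | (k=1,j=1): S=109.5629, (K−S)⁺=0.0000, hold=3.3084 ⇒ V=3.3084 continue  boundary S*=-
step 0: (k=0,j=0): S=92.3000, (K−S)⁺=0.0000, hold=9.4439 ⇒ V=9.4439 continue  boundary S*=-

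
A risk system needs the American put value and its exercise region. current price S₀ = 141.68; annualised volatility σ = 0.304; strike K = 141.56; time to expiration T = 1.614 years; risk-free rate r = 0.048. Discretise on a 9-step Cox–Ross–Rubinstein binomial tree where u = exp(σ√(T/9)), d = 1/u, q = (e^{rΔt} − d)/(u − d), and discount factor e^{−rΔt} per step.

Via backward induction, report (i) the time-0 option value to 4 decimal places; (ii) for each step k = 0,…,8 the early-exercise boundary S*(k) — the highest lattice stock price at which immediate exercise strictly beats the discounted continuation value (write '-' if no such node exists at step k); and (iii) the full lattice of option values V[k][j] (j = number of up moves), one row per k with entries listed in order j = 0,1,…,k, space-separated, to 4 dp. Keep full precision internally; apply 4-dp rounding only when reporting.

price = 17.6285
boundary = - - - 96.2895 84.6582 96.2895 84.6582 96.2895 109.5188
tree:
17.6285
24.8689 10.7310
34.0887 16.1274 5.5487
45.2705 23.5546 9.0180 2.1936
56.9018 33.2803 14.2873 3.9325 0.5019
67.1281 45.2705 21.9283 6.9337 1.0152 0.0000
76.1191 56.9018 32.3301 11.9604 2.0535 0.0000 0.0000
84.0240 67.1281 45.2705 20.0166 4.1536 0.0000 0.0000 0.0000
90.9741 76.1191 56.9018 32.0412 8.4016 0.0000 0.0000 0.0000 0.0000
97.0846 84.0240 67.1281 45.2705 16.9942 0.0000 0.0000 0.0000 0.0000 0.0000

params: Δt=0.17933 u=1.13739 d=0.87920 q=0.50134 e^(-rΔt)=0.99143
t_9 payoffs: 97.0846 84.0240 67.1281 45.2705 16.9942 0.0000 0.0000 0.0000 0.0000 0.0000
t_8: node(8,0) S=50.5859 payoff=90.9741 vs cont=89.7608 → 90.9741 [stop]  node(8,1) S=65.4409 payoff=76.1191 vs cont=74.9058 → 76.1191 [stop]  node(8,2) S=84.6582 payoff=56.9018 vs cont=55.6885 → 56.9018 [stop]  node(8,3) S=109.5188 payoff=32.0412 vs cont=30.8278 → 32.0412 [stop]  node(8,4) S=141.6800 payoff=0.0000 vs cont=8.4016 → 8.4016 [wait]  node(8,5) S=183.2856 payoff=0.0000 vs cont=0.0000 → 0.0000 [wait]  node(8,6) S=237.1090 payoff=0.0000 vs cont=0.0000 → 0.0000 [wait]  node(8,7) S=306.7381 payoff=0.0000 vs cont=0.0000 → 0.0000 [wait]  node(8,8) S=396.8144 payoff=0.0000 vs cont=0.0000 → 0.0000 [wait]  ⇒ S*(8)=109.5188
t_7: node(7,0) S=57.5360 payoff=84.0240 vs cont=82.8107 → 84.0240 [stop]  node(7,1) S=74.4319 payoff=67.1281 vs cont=65.9148 → 67.1281 [stop]  node(7,2) S=96.2895 payoff=45.2705 vs cont=44.0572 → 45.2705 [stop]  node(7,3) S=124.5658 payoff=16.9942 vs cont=20.0166 → 20.0166 [wait]  node(7,4) S=161.1456 payoff=0.0000 vs cont=4.1536 → 4.1536 [wait]  node(7,5) S=208.4674 payoff=0.0000 vs cont=0.0000 → 0.0000 [wait]  node(7,6) S=269.6857 payoff=0.0000 vs cont=0.0000 → 0.0000 [wait]  node(7,7) S=348.8812 payoff=0.0000 vs cont=0.0000 → 0.0000 [wait]  ⇒ S*(7)=96.2895
t_6: node(6,0) S=65.4409 payoff=76.1191 vs cont=74.9058 → 76.1191 [stop]  node(6,1) S=84.6582 payoff=56.9018 vs cont=55.6885 → 56.9018 [stop]  node(6,2) S=109.5188 payoff=32.0412 vs cont=32.3301 → 32.3301 [wait]  node(6,3) S=141.6800 payoff=0.0000 vs cont=11.9604 → 11.9604 [wait]  node(6,4) S=183.2856 payoff=0.0000 vs cont=2.0535 → 2.0535 [wait]  node(6,5) S=237.1090 payoff=0.0000 vs cont=0.0000 → 0.0000 [wait]  node(6,6) S=306.7381 payoff=0.0000 vs cont=0.0000 → 0.0000 [wait]  ⇒ S*(6)=84.6582
t_5: node(5,0) S=74.4319 payoff=67.1281 vs cont=65.9148 → 67.1281 [stop]  node(5,1) S=96.2895 payoff=45.2705 vs cont=44.2008 → 45.2705 [stop]  node(5,2) S=124.5658 payoff=16.9942 vs cont=21.9283 → 21.9283 [wait]  node(5,3) S=161.1456 payoff=0.0000 vs cont=6.9337 → 6.9337 [wait]  node(5,4) S=208.4674 payoff=0.0000 vs cont=1.0152 → 1.0152 [wait]  node(5,5) S=269.6857 payoff=0.0000 vs cont=0.0000 → 0.0000 [wait]  ⇒ S*(5)=96.2895
t_4: node(4,0) S=84.6582 payoff=56.9018 vs cont=55.6885 → 56.9018 [stop]  node(4,1) S=109.5188 payoff=32.0412 vs cont=33.2803 → 33.2803 [wait]  node(4,2) S=141.6800 payoff=0.0000 vs cont=14.2873 → 14.2873 [wait]  node(4,3) S=183.2856 payoff=0.0000 vs cont=3.9325 → 3.9325 [wait]  node(4,4) S=237.1090 payoff=0.0000 vs cont=0.5019 → 0.5019 [wait]  ⇒ S*(4)=84.6582
t_3: node(3,0) S=96.2895 payoff=45.2705 vs cont=44.6731 → 45.2705 [stop]  node(3,1) S=124.5658 payoff=16.9942 vs cont=23.5546 → 23.5546 [wait]  node(3,2) S=161.1456 payoff=0.0000 vs cont=9.0180 → 9.0180 [wait]  node(3,3) S=208.4674 payoff=0.0000 vs cont=2.1936 → 2.1936 [wait]  ⇒ S*(3)=96.2895
t_2: node(2,0) S=109.5188 payoff=32.0412 vs cont=34.0887 → 34.0887 [wait]  node(2,1) S=141.6800 payoff=0.0000 vs cont=16.1274 → 16.1274 [wait]  node(2,2) S=183.2856 payoff=0.0000 vs cont=5.5487 → 5.5487 [wait]  ⇒ S*(2)=-
t_1: node(1,0) S=124.5658 payoff=16.9942 vs cont=24.8689 → 24.8689 [wait]  node(1,1) S=161.1456 payoff=0.0000 vs cont=10.7310 → 10.7310 [wait]  ⇒ S*(1)=-
t_0: node(0,0) S=141.6800 payoff=0.0000 vs cont=17.6285 → 17.6285 [wait]  ⇒ S*(0)=-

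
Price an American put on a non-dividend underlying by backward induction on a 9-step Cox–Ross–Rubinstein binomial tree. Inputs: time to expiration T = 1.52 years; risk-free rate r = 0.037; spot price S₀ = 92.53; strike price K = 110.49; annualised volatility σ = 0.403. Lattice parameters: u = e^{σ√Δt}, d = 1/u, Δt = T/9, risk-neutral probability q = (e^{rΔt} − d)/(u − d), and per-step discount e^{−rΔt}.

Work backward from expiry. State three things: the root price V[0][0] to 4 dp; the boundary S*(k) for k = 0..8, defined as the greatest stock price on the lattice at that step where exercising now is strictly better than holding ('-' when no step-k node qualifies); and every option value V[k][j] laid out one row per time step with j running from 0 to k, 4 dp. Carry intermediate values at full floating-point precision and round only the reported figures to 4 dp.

price = 26.8459
boundary = - - - 56.2992 66.4399 56.2992 66.4399 78.4072 92.5300
tree:
26.8459
35.0135 18.2619
44.2837 25.3305 10.7678
54.1908 34.0256 16.1495 5.0210
62.7837 44.0501 23.5044 8.3144 1.4837
70.0651 54.1908 32.9484 13.4800 2.7717 0.0940
76.2351 62.7837 44.0501 21.2344 5.1727 0.1810 0.0000
81.4634 70.0651 54.1908 32.0828 9.6438 0.3487 0.0000 0.0000
85.8937 76.2351 62.7837 44.0501 17.9600 0.6715 0.0000 0.0000 0.0000
89.6478 81.4634 70.0651 54.1908 32.0828 1.2934 0.0000 0.0000 0.0000 0.0000

Δt=0.16889, u=1.18012, d=0.84737, q=0.47753, disc=e^(-rΔt)=0.99377
k=9 terminal: V=max(K-S,0) → 89.6478 81.4634 70.0651 54.1908 32.0828 1.2934 0.0000 0.0000 0.0000 0.0000
k=8: j=0 S=24.5963 intr=85.8937 cont=85.2054 V=85.8937[EX]; j=1 S=34.2549 intr=76.2351 cont=75.5468 V=76.2351[EX]; j=2 S=47.7063 intr=62.7837 cont=62.0954 V=62.7837[EX]; j=3 S=66.4399 intr=44.0501 cont=43.3618 V=44.0501[EX]; j=4 S=92.5300 intr=17.9600 cont=17.2717 V=17.9600[EX]; j=5 S=128.8653 intr=0.0000 cont=0.6715 V=0.6715[hold]; j=6 S=179.4689 intr=0.0000 cont=0.0000 V=0.0000[hold]; j=7 S=249.9439 intr=0.0000 cont=0.0000 V=0.0000[hold]; j=8 S=348.0934 intr=0.0000 cont=0.0000 V=0.0000[hold]  S*(8)=92.5300
k=7: j=0 S=29.0266 intr=81.4634 cont=80.7751 V=81.4634[EX]; j=1 S=40.4249 intr=70.0651 cont=69.3768 V=70.0651[EX]; j=2 S=56.2992 intr=54.1908 cont=53.5025 V=54.1908[EX]; j=3 S=78.4072 intr=32.0828 cont=31.3945 V=32.0828[EX]; j=4 S=109.1966 intr=1.2934 cont=9.6438 V=9.6438[hold]; j=5 S=152.0767 intr=0.0000 cont=0.3487 V=0.3487[hold]; j=6 S=211.7951 intr=0.0000 cont=0.0000 V=0.0000[hold]; j=7 S=294.9641 intr=0.0000 cont=0.0000 V=0.0000[hold]  S*(7)=78.4072
k=6: j=0 S=34.2549 intr=76.2351 cont=75.5468 V=76.2351[EX]; j=1 S=47.7063 intr=62.7837 cont=62.0954 V=62.7837[EX]; j=2 S=66.4399 intr=44.0501 cont=43.3618 V=44.0501[EX]; j=3 S=92.5300 intr=17.9600 cont=21.2344 V=21.2344[hold]; j=4 S=128.8653 intr=0.0000 cont=5.1727 V=5.1727[hold]; j=5 S=179.4689 intr=0.0000 cont=0.1810 V=0.1810[hold]; j=6 S=249.9439 intr=0.0000 cont=0.0000 V=0.0000[hold]  S*(6)=66.4399
k=5: j=0 S=40.4249 intr=70.0651 cont=69.3768 V=70.0651[EX]; j=1 S=56.2992 intr=54.1908 cont=53.5025 V=54.1908[EX]; j=2 S=78.4072 intr=32.0828 cont=32.9484 V=32.9484[hold]; j=3 S=109.1966 intr=1.2934 cont=13.4800 V=13.4800[hold]; j=4 S=152.0767 intr=0.0000 cont=2.7717 V=2.7717[hold]; j=5 S=211.7951 intr=0.0000 cont=0.0940 V=0.0940[hold]  S*(5)=56.2992
k=4: j=0 S=47.7063 intr=62.7837 cont=62.0954 V=62.7837[EX]; j=1 S=66.4399 intr=44.0501 cont=43.7726 V=44.0501[EX]; j=2 S=92.5300 intr=17.9600 cont=23.5044 V=23.5044[hold]; j=3 S=128.8653 intr=0.0000 cont=8.3144 V=8.3144[hold]; j=4 S=179.4689 intr=0.0000 cont=1.4837 V=1.4837[hold]  S*(4)=66.4399
k=3: j=0 S=56.2992 intr=54.1908 cont=53.5025 V=54.1908[EX]; j=1 S=78.4072 intr=32.0828 cont=34.0256 V=34.0256[hold]; j=2 S=109.1966 intr=1.2934 cont=16.1495 V=16.1495[hold]; j=3 S=152.0767 intr=0.0000 cont=5.0210 V=5.0210[hold]  S*(3)=56.2992
k=2: j=0 S=66.4399 intr=44.0501 cont=44.2837 V=44.2837[hold]; j=1 S=92.5300 intr=17.9600 cont=25.3305 V=25.3305[hold]; j=2 S=128.8653 intr=0.0000 cont=10.7678 V=10.7678[hold]  S*(2)=-
k=1: j=0 S=78.4072 intr=32.0828 cont=35.0135 V=35.0135[hold]; j=1 S=109.1966 intr=1.2934 cont=18.2619 V=18.2619[hold]  S*(1)=-
k=0: j=0 S=92.5300 intr=17.9600 cont=26.8459 V=26.8459[hold]  S*(0)=-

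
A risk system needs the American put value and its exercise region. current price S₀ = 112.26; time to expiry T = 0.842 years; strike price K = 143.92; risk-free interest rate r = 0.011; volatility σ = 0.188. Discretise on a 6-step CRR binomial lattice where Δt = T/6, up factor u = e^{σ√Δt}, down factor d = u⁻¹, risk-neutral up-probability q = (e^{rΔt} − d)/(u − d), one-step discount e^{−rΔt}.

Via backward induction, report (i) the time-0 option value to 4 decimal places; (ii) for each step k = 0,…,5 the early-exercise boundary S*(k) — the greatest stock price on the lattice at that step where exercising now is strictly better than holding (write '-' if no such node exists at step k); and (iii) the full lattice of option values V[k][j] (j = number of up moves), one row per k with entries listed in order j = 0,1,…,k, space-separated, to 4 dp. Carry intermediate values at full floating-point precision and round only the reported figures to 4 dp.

params: Δt=0.14033 u=1.07297 d=0.93200 q=0.49336 e^(-rΔt)=0.99846
t_6 payoffs: 70.3486 59.2205 46.4091 31.6600 14.6800 0.0000 0.0000
t_5: node(5,0) S=78.9396 payoff=64.9804 vs cont=64.7584 → 64.9804 [stop]  node(5,1) S=90.8797 payoff=53.0403 vs cont=52.8183 → 53.0403 [stop]  node(5,2) S=104.6259 payoff=39.2941 vs cont=39.0721 → 39.2941 [stop]  node(5,3) S=120.4512 payoff=23.4688 vs cont=23.2468 → 23.4688 [stop]  node(5,4) S=138.6702 payoff=5.2498 vs cont=7.4260 → 7.4260 [wait]  node(5,5) S=159.6449 payoff=0.0000 vs cont=0.0000 → 0.0000 [wait]  ⇒ S*(5)=120.4512
t_4: node(4,0) S=84.6995 payoff=59.2205 vs cont=58.9985 → 59.2205 [stop]  node(4,1) S=97.5109 payoff=46.4091 vs cont=46.1871 → 46.4091 [stop]  node(4,2) S=112.2600 payoff=31.6600 vs cont=31.4380 → 31.6600 [stop]  node(4,3) S=129.2400 payoff=14.6800 vs cont=15.5300 → 15.5300 [wait]  node(4,4) S=148.7884 payoff=0.0000 vs cont=3.7565 → 3.7565 [wait]  ⇒ S*(4)=112.2600
t_3: node(3,0) S=90.8797 payoff=53.0403 vs cont=52.8183 → 53.0403 [stop]  node(3,1) S=104.6259 payoff=39.2941 vs cont=39.0721 → 39.2941 [stop]  node(3,2) S=120.4512 payoff=23.4688 vs cont=23.6655 → 23.6655 [wait]  node(3,3) S=138.6702 payoff=5.2498 vs cont=9.7064 → 9.7064 [wait]  ⇒ S*(3)=104.6259
t_2: node(2,0) S=97.5109 payoff=46.4091 vs cont=46.1871 → 46.4091 [stop]  node(2,1) S=112.2600 payoff=31.6600 vs cont=31.5349 → 31.6600 [stop]  node(2,2) S=129.2400 payoff=14.6800 vs cont=16.7528 → 16.7528 [wait]  ⇒ S*(2)=112.2600
t_1: node(1,0) S=104.6259 payoff=39.2941 vs cont=39.0721 → 39.2941 [stop]  node(1,1) S=120.4512 payoff=23.4688 vs cont=24.2679 → 24.2679 [wait]  ⇒ S*(1)=104.6259
t_0: node(0,0) S=112.2600 payoff=31.6600 vs cont=31.8316 → 31.8316 [wait]  ⇒ S*(0)=-

price = 31.8316
boundary = - 104.6259 112.2600 104.6259 112.2600 120.4512
tree:
31.8316
39.2941 24.2679
46.4091 31.6600 16.7528
53.0403 39.2941 23.6655 9.7064
59.2205 46.4091 31.6600 15.5300 3.7565
64.9804 53.0403 39.2941 23.4688 7.4260 0.0000
70.3486 59.2205 46.4091 31.6600 14.6800 0.0000 0.0000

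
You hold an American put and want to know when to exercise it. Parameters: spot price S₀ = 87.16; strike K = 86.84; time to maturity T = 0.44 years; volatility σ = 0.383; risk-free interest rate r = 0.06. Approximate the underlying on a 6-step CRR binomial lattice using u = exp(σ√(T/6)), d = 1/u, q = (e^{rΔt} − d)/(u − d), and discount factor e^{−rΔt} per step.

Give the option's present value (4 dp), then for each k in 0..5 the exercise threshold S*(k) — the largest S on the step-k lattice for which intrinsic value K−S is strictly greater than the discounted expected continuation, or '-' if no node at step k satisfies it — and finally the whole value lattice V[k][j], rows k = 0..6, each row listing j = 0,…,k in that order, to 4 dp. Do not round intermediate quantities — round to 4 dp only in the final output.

Δt=0.07333  u=1.10929  d=0.90148  q=0.49531  discount=0.99561
step 6 (expiry): payoffs max(K−S,0) = 40.0605 29.2771 16.0079 0.0000 0.0000 0.0000 0.0000
step 5: (k=5,j=0): S=51.8918, (K−S)⁺=34.9482, hold=34.5669 ⇒ V=34.9482 exercise | (k=5,j=1): S=63.8537, (K−S)⁺=22.9863, hold=22.6050 ⇒ V=22.9863 exercise | (k=5,j=2): S=78.5730, (K−S)⁺=8.2670, hold=8.0435 ⇒ V=8.2670 exercise | (k=5,j=3): S=96.6854, (K−S)⁺=0.0000, hold=0.0000 ⇒ V=0.0000 continue | (k=5,j=4): S=118.9730, (K−S)⁺=0.0000, hold=0.0000 ⇒ V=0.0000 continue | (k=5,j=5): S=146.3981, (K−S)⁺=0.0000, hold=0.0000 ⇒ V=0.0000 continue  boundary S*=78.5730
step 4: (k=4,j=0): S=57.5629, (K−S)⁺=29.2771, hold=28.8959 ⇒ V=29.2771 exercise | (k=4,j=1): S=70.8321, (K−S)⁺=16.0079, hold=15.6267 ⇒ V=16.0079 exercise | (k=4,j=2): S=87.1600, (K−S)⁺=0.0000, hold=4.1539 ⇒ V=4.1539 continue | (k=4,j=3): S=107.2518, (K−S)⁺=0.0000, hold=0.0000 ⇒ V=0.0000 continue | (k=4,j=4): S=131.9751, (K−S)⁺=0.0000, hold=0.0000 ⇒ V=0.0000 continue  boundary S*=70.8321
step 3: (k=3,j=0): S=63.8537, (K−S)⁺=22.9863, hold=22.6050 ⇒ V=22.9863 exercise | (k=3,j=1): S=78.5730, (K−S)⁺=8.2670, hold=10.0920 ⇒ V=10.0920 continue | (k=3,j=2): S=96.6854, (K−S)⁺=0.0000, hold=2.0872 ⇒ V=2.0872 continue | (k=3,j=3): S=118.9730, (K−S)⁺=0.0000, hold=0.0000 ⇒ V=0.0000 continue  boundary S*=63.8537
step 2: (k=2,j=0): S=70.8321, (K−S)⁺=16.0079, hold=16.5267 ⇒ V=16.5267 continue | (k=2,j=1): S=87.1600, (K−S)⁺=0.0000, hold=6.1002 ⇒ V=6.1002 continue | (k=2,j=2): S=107.2518, (K−S)⁺=0.0000, hold=1.0488 ⇒ V=1.0488 continue  boundary S*=-
step 1: (k=1,j=0): S=78.5730, (K−S)⁺=8.2670, hold=11.3124 ⇒ V=11.3124 continue | (k=1,j=1): S=96.6854, (K−S)⁺=0.0000, hold=3.5824 ⇒ V=3.5824 continue  boundary S*=-
step 0: (k=0,j=0): S=87.1600, (K−S)⁺=0.0000, hold=7.4507 ⇒ V=7.4507 continue  boundary S*=-

price = 7.4507
boundary = - - - 63.8537 70.8321 78.5730
tree:
7.4507
11.3124 3.5824
16.5267 6.1002 1.0488
22.9863 10.0920 2.0872 0.0000
29.2771 16.0079 4.1539 0.0000 0.0000
34.9482 22.9863 8.2670 0.0000 0.0000 0.0000
40.0605 29.2771 16.0079 0.0000 0.0000 0.0000 0.0000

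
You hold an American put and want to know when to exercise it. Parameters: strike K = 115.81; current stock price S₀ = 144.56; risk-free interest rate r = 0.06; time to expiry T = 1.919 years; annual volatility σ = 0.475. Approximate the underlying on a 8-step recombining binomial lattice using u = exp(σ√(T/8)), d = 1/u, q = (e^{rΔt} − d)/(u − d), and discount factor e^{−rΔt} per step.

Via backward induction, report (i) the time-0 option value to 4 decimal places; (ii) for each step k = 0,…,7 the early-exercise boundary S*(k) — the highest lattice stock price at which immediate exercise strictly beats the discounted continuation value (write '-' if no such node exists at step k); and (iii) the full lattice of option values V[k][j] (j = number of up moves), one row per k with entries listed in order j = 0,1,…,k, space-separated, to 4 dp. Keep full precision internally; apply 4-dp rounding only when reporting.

price = 16.7466
boundary = - - - - 57.0045 45.1726 57.0045 71.9356
tree:
16.7466
23.9957 9.1824
33.4428 14.2046 3.8677
45.1488 21.4243 6.5953 0.9471
58.8055 31.3155 11.0595 1.8231 0.0000
70.6374 44.0017 18.1395 3.5094 0.0000 0.0000
80.0135 58.8055 28.8551 6.7555 0.0000 0.0000 0.0000
87.4435 70.6374 43.8744 13.0041 0.0000 0.0000 0.0000 0.0000
93.3313 80.0135 58.8055 25.0324 0.0000 0.0000 0.0000 0.0000 0.0000

Δt=0.23988, u=1.26193, d=0.79244, q=0.47298, disc=e^(-rΔt)=0.98571
k=8 terminal: V=max(K-S,0) → 93.3313 80.0135 58.8055 25.0324 0.0000 0.0000 0.0000 0.0000 0.0000
k=7: j=0 S=28.3665 intr=87.4435 cont=85.7887 V=87.4435[EX]; j=1 S=45.1726 intr=70.6374 cont=68.9826 V=70.6374[EX]; j=2 S=71.9356 intr=43.8744 cont=42.2195 V=43.8744[EX]; j=3 S=114.5548 intr=1.2552 cont=13.0041 V=13.0041[hold]; j=4 S=182.4243 intr=0.0000 cont=0.0000 V=0.0000[hold]; j=5 S=290.5040 intr=0.0000 cont=0.0000 V=0.0000[hold]; j=6 S=462.6169 intr=0.0000 cont=0.0000 V=0.0000[hold]; j=7 S=736.7002 intr=0.0000 cont=0.0000 V=0.0000[hold]  S*(7)=71.9356
k=6: j=0 S=35.7965 intr=80.0135 cont=78.3587 V=80.0135[EX]; j=1 S=57.0045 intr=58.8055 cont=57.1506 V=58.8055[EX]; j=2 S=90.7776 intr=25.0324 cont=28.8551 V=28.8551[hold]; j=3 S=144.5600 intr=0.0000 cont=6.7555 V=6.7555[hold]; j=4 S=230.2064 intr=0.0000 cont=0.0000 V=0.0000[hold]; j=5 S=366.5952 intr=0.0000 cont=0.0000 V=0.0000[hold]; j=6 S=583.7893 intr=0.0000 cont=0.0000 V=0.0000[hold]  S*(6)=57.0045
k=5: j=0 S=45.1726 intr=70.6374 cont=68.9826 V=70.6374[EX]; j=1 S=71.9356 intr=43.8744 cont=44.0017 V=44.0017[hold]; j=2 S=114.5548 intr=1.2552 cont=18.1395 V=18.1395[hold]; j=3 S=182.4243 intr=0.0000 cont=3.5094 V=3.5094[hold]; j=4 S=290.5040 intr=0.0000 cont=0.0000 V=0.0000[hold]; j=5 S=462.6169 intr=0.0000 cont=0.0000 V=0.0000[hold]  S*(5)=45.1726
k=4: j=0 S=57.0045 intr=58.8055 cont=57.2100 V=58.8055[EX]; j=1 S=90.7776 intr=25.0324 cont=31.3155 V=31.3155[hold]; j=2 S=144.5600 intr=0.0000 cont=11.0595 V=11.0595[hold]; j=3 S=230.2064 intr=0.0000 cont=1.8231 V=1.8231[hold]; j=4 S=366.5952 intr=0.0000 cont=0.0000 V=0.0000[hold]  S*(4)=57.0045
k=3: j=0 S=71.9356 intr=43.8744 cont=45.1488 V=45.1488[hold]; j=1 S=114.5548 intr=1.2552 cont=21.4243 V=21.4243[hold]; j=2 S=182.4243 intr=0.0000 cont=6.5953 V=6.5953[hold]; j=3 S=290.5040 intr=0.0000 cont=0.9471 V=0.9471[hold]  S*(3)=-
k=2: j=0 S=90.7776 intr=25.0324 cont=33.4428 V=33.4428[hold]; j=1 S=144.5600 intr=0.0000 cont=14.2046 V=14.2046[hold]; j=2 S=230.2064 intr=0.0000 cont=3.8677 V=3.8677[hold]  S*(2)=-
k=1: j=0 S=114.5548 intr=1.2552 cont=23.9957 V=23.9957[hold]; j=1 S=182.4243 intr=0.0000 cont=9.1824 V=9.1824[hold]  S*(1)=-
k=0: j=0 S=144.5600 intr=0.0000 cont=16.7466 V=16.7466[hold]  S*(0)=-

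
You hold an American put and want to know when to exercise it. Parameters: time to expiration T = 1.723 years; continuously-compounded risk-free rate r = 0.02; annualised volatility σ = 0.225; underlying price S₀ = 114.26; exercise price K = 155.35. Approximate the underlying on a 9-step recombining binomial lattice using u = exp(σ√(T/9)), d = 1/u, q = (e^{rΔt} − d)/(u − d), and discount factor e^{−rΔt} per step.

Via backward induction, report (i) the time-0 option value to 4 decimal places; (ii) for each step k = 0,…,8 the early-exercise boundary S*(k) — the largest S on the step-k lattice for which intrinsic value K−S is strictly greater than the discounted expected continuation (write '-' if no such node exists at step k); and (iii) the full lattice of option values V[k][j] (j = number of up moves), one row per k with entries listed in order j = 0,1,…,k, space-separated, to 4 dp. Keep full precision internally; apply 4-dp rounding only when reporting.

price = 41.7973
boundary = - 103.5474 93.8391 103.5474 114.2600 103.5474 114.2600 126.0809 139.1248
tree:
41.7973
51.8026 31.9082
61.5109 41.3469 22.5208
70.3089 51.8026 30.9946 14.0457
78.2821 61.5109 41.0900 20.9297 7.1275
85.5077 70.3089 51.8026 30.0322 11.8005 2.4127
92.0559 78.2821 61.5109 41.0900 18.9774 4.5659 0.2334
97.9901 85.5077 70.3089 51.8026 29.2691 8.6191 0.4639 0.0000
103.3680 92.0559 78.2821 61.5109 41.0900 16.2252 0.9218 0.0000 0.0000
108.2416 97.9901 85.5077 70.3089 51.8026 29.2691 1.8319 0.0000 0.0000 0.0000

Δt=0.19144, u=1.10346, d=0.90624, q=0.49486, disc=e^(-rΔt)=0.99618
k=9 terminal: V=max(K-S,0) → 108.2416 97.9901 85.5077 70.3089 51.8026 29.2691 1.8319 0.0000 0.0000 0.0000
k=8: j=0 S=51.9820 intr=103.3680 cont=102.7743 V=103.3680[EX]; j=1 S=63.2941 intr=92.0559 cont=91.4622 V=92.0559[EX]; j=2 S=77.0679 intr=78.2821 cont=77.6884 V=78.2821[EX]; j=3 S=93.8391 intr=61.5109 cont=60.9172 V=61.5109[EX]; j=4 S=114.2600 intr=41.0900 cont=40.4963 V=41.0900[EX]; j=5 S=139.1248 intr=16.2252 cont=15.6315 V=16.2252[EX]; j=6 S=169.4005 intr=0.0000 cont=0.9218 V=0.9218[hold]; j=7 S=206.2647 intr=0.0000 cont=0.0000 V=0.0000[hold]; j=8 S=251.1512 intr=0.0000 cont=0.0000 V=0.0000[hold]  S*(8)=139.1248
k=7: j=0 S=57.3599 intr=97.9901 cont=97.3964 V=97.9901[EX]; j=1 S=69.8423 intr=85.5077 cont=84.9140 V=85.5077[EX]; j=2 S=85.0411 intr=70.3089 cont=69.7152 V=70.3089[EX]; j=3 S=103.5474 intr=51.8026 cont=51.2089 V=51.8026[EX]; j=4 S=126.0809 intr=29.2691 cont=28.6754 V=29.2691[EX]; j=5 S=153.5181 intr=1.8319 cont=8.6191 V=8.6191[hold]; j=6 S=186.9261 intr=0.0000 cont=0.4639 V=0.4639[hold]; j=7 S=227.6041 intr=0.0000 cont=0.0000 V=0.0000[hold]  S*(7)=126.0809
k=6: j=0 S=63.2941 intr=92.0559 cont=91.4622 V=92.0559[EX]; j=1 S=77.0679 intr=78.2821 cont=77.6884 V=78.2821[EX]; j=2 S=93.8391 intr=61.5109 cont=60.9172 V=61.5109[EX]; j=3 S=114.2600 intr=41.0900 cont=40.4963 V=41.0900[EX]; j=4 S=139.1248 intr=16.2252 cont=18.9774 V=18.9774[hold]; j=5 S=169.4005 intr=0.0000 cont=4.5659 V=4.5659[hold]; j=6 S=206.2647 intr=0.0000 cont=0.2334 V=0.2334[hold]  S*(6)=114.2600
k=5: j=0 S=69.8423 intr=85.5077 cont=84.9140 V=85.5077[EX]; j=1 S=85.0411 intr=70.3089 cont=69.7152 V=70.3089[EX]; j=2 S=103.5474 intr=51.8026 cont=51.2089 V=51.8026[EX]; j=3 S=126.0809 intr=29.2691 cont=30.0322 V=30.0322[hold]; j=4 S=153.5181 intr=1.8319 cont=11.8005 V=11.8005[hold]; j=5 S=186.9261 intr=0.0000 cont=2.4127 V=2.4127[hold]  S*(5)=103.5474
k=4: j=0 S=77.0679 intr=78.2821 cont=77.6884 V=78.2821[EX]; j=1 S=93.8391 intr=61.5109 cont=60.9172 V=61.5109[EX]; j=2 S=114.2600 intr=41.0900 cont=40.8725 V=41.0900[EX]; j=3 S=139.1248 intr=16.2252 cont=20.9297 V=20.9297[hold]; j=4 S=169.4005 intr=0.0000 cont=7.1275 V=7.1275[hold]  S*(4)=114.2600
k=3: j=0 S=85.0411 intr=70.3089 cont=69.7152 V=70.3089[EX]; j=1 S=103.5474 intr=51.8026 cont=51.2089 V=51.8026[EX]; j=2 S=126.0809 intr=29.2691 cont=30.9946 V=30.9946[hold]; j=3 S=153.5181 intr=1.8319 cont=14.0457 V=14.0457[hold]  S*(3)=103.5474
k=2: j=0 S=93.8391 intr=61.5109 cont=60.9172 V=61.5109[EX]; j=1 S=114.2600 intr=41.0900 cont=41.3469 V=41.3469[hold]; j=2 S=139.1248 intr=16.2252 cont=22.5208 V=22.5208[hold]  S*(2)=93.8391
k=1: j=0 S=103.5474 intr=51.8026 cont=51.3356 V=51.8026[EX]; j=1 S=126.0809 intr=29.2691 cont=31.9082 V=31.9082[hold]  S*(1)=103.5474
k=0: j=0 S=114.2600 intr=41.0900 cont=41.7973 V=41.7973[hold]  S*(0)=-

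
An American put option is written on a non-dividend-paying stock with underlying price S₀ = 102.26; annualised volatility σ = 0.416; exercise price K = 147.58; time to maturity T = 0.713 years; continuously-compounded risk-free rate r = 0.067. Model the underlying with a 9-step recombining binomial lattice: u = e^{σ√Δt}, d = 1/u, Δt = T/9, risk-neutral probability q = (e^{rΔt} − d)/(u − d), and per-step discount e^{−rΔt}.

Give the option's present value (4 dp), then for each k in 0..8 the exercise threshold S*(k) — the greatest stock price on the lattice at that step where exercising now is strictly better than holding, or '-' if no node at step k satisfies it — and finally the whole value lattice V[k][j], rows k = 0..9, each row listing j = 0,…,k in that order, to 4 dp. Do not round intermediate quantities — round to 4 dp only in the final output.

params: Δt=0.07922 u=1.12422 d=0.88951 q=0.49344 e^(-rΔt)=0.99471
t_9 payoffs: 111.9312 102.5245 90.6358 75.6099 56.6191 32.6173 2.2821 0.0000 0.0000 0.0000
t_8: node(8,0) S=40.0771 payoff=107.5029 vs cont=106.7216 → 107.5029 [stop]  node(8,1) S=50.6522 payoff=96.9278 vs cont=96.1465 → 96.9278 [stop]  node(8,2) S=64.0178 payoff=83.5622 vs cont=82.7809 → 83.5622 [stop]  node(8,3) S=80.9102 payoff=66.6698 vs cont=65.8885 → 66.6698 [stop]  node(8,4) S=102.2600 payoff=45.3200 vs cont=44.5387 → 45.3200 [stop]  node(8,5) S=129.2433 payoff=18.3367 vs cont=17.5554 → 18.3367 [stop]  node(8,6) S=163.3468 payoff=0.0000 vs cont=1.1499 → 1.1499 [wait]  node(8,7) S=206.4491 payoff=0.0000 vs cont=0.0000 → 0.0000 [wait]  node(8,8) S=260.9248 payoff=0.0000 vs cont=0.0000 → 0.0000 [wait]  ⇒ S*(8)=129.2433
t_7: node(7,0) S=45.0555 payoff=102.5245 vs cont=101.7433 → 102.5245 [stop]  node(7,1) S=56.9442 payoff=90.6358 vs cont=89.8545 → 90.6358 [stop]  node(7,2) S=71.9701 payoff=75.6099 vs cont=74.8286 → 75.6099 [stop]  node(7,3) S=90.9609 payoff=56.6191 vs cont=55.8379 → 56.6191 [stop]  node(7,4) S=114.9627 payoff=32.6173 vs cont=31.8360 → 32.6173 [stop]  node(7,5) S=145.2979 payoff=2.2821 vs cont=9.8039 → 9.8039 [wait]  node(7,6) S=183.6377 payoff=0.0000 vs cont=0.5794 → 0.5794 [wait]  node(7,7) S=232.0941 payoff=0.0000 vs cont=0.0000 → 0.0000 [wait]  ⇒ S*(7)=114.9627
t_6: node(6,0) S=50.6522 payoff=96.9278 vs cont=96.1465 → 96.9278 [stop]  node(6,1) S=64.0178 payoff=83.5622 vs cont=82.7809 → 83.5622 [stop]  node(6,2) S=80.9102 payoff=66.6698 vs cont=65.8885 → 66.6698 [stop]  node(6,3) S=102.2600 payoff=45.3200 vs cont=44.5387 → 45.3200 [stop]  node(6,4) S=129.2433 payoff=18.3367 vs cont=21.2473 → 21.2473 [wait]  node(6,5) S=163.3468 payoff=0.0000 vs cont=5.2244 → 5.2244 [wait]  node(6,6) S=206.4491 payoff=0.0000 vs cont=0.2920 → 0.2920 [wait]  ⇒ S*(6)=102.2600
t_5: node(5,0) S=56.9442 payoff=90.6358 vs cont=89.8545 → 90.6358 [stop]  node(5,1) S=71.9701 payoff=75.6099 vs cont=74.8286 → 75.6099 [stop]  node(5,2) S=90.9609 payoff=56.6191 vs cont=55.8379 → 56.6191 [stop]  node(5,3) S=114.9627 payoff=32.6173 vs cont=33.2646 → 33.2646 [wait]  node(5,4) S=145.2979 payoff=2.2821 vs cont=13.2704 → 13.2704 [wait]  node(5,5) S=183.6377 payoff=0.0000 vs cont=2.7758 → 2.7758 [wait]  ⇒ S*(5)=90.9609
t_4: node(4,0) S=64.0178 payoff=83.5622 vs cont=82.7809 → 83.5622 [stop]  node(4,1) S=80.9102 payoff=66.6698 vs cont=65.8885 → 66.6698 [stop]  node(4,2) S=102.2600 payoff=45.3200 vs cont=44.8565 → 45.3200 [stop]  node(4,3) S=129.2433 payoff=18.3367 vs cont=23.2749 → 23.2749 [wait]  node(4,4) S=163.3468 payoff=0.0000 vs cont=8.0492 → 8.0492 [wait]  ⇒ S*(4)=102.2600
t_3: node(3,0) S=71.9701 payoff=75.6099 vs cont=74.8286 → 75.6099 [stop]  node(3,1) S=90.9609 payoff=56.6191 vs cont=55.8379 → 56.6191 [stop]  node(3,2) S=114.9627 payoff=32.6173 vs cont=34.2598 → 34.2598 [wait]  node(3,3) S=145.2979 payoff=2.2821 vs cont=15.6785 → 15.6785 [wait]  ⇒ S*(3)=90.9609
t_2: node(2,0) S=80.9102 payoff=66.6698 vs cont=65.8885 → 66.6698 [stop]  node(2,1) S=102.2600 payoff=45.3200 vs cont=45.3449 → 45.3449 [wait]  node(2,2) S=129.2433 payoff=18.3367 vs cont=24.9583 → 24.9583 [wait]  ⇒ S*(2)=80.9102
t_1: node(1,0) S=90.9609 payoff=56.6191 vs cont=55.8501 → 56.6191 [stop]  node(1,1) S=114.9627 payoff=32.6173 vs cont=35.0987 → 35.0987 [wait]  ⇒ S*(1)=90.9609
t_0: node(0,0) S=102.2600 payoff=45.3200 vs cont=45.7567 → 45.7567 [wait]  ⇒ S*(0)=-

price = 45.7567
boundary = - 90.9609 80.9102 90.9609 102.2600 90.9609 102.2600 114.9627 129.2433
tree:
45.7567
56.6191 35.0987
66.6698 45.3449 24.9583
75.6099 56.6191 34.2598 15.6785
83.5622 66.6698 45.3200 23.2749 8.0492
90.6358 75.6099 56.6191 33.2646 13.2704 2.7758
96.9278 83.5622 66.6698 45.3200 21.2473 5.2244 0.2920
102.5245 90.6358 75.6099 56.6191 32.6173 9.8039 0.5794 0.0000
107.5029 96.9278 83.5622 66.6698 45.3200 18.3367 1.1499 0.0000 0.0000
111.9312 102.5245 90.6358 75.6099 56.6191 32.6173 2.2821 0.0000 0.0000 0.0000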